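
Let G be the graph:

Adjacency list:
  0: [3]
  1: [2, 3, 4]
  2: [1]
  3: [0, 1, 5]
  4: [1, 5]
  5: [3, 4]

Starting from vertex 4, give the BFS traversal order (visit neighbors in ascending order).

BFS from vertex 4 (neighbors processed in ascending order):
Visit order: 4, 1, 5, 2, 3, 0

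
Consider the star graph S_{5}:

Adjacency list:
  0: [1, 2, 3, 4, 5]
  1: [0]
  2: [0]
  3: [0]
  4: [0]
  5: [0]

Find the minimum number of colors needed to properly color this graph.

S_{5} has one hub adjacent to 5 leaves; leaves are pairwise non-adjacent.
Color the hub 0 and every leaf 1.
Chromatic number = 2.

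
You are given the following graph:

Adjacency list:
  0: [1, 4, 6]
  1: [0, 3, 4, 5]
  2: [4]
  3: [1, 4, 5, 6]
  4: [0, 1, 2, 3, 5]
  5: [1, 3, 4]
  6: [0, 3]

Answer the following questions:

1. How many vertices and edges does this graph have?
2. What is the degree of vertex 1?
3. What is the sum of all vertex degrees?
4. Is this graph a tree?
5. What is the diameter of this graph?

Count: 7 vertices, 11 edges.
Vertex 1 has neighbors [0, 3, 4, 5], degree = 4.
Handshaking lemma: 2 * 11 = 22.
A tree on 7 vertices has 6 edges. This graph has 11 edges (5 extra). Not a tree.
Diameter (longest shortest path) = 3.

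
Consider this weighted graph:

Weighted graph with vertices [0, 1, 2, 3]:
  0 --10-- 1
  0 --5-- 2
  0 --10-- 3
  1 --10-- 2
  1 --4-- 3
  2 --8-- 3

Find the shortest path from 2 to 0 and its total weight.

Using Dijkstra's algorithm from vertex 2:
Shortest path: 2 -> 0
Total weight: 5 = 5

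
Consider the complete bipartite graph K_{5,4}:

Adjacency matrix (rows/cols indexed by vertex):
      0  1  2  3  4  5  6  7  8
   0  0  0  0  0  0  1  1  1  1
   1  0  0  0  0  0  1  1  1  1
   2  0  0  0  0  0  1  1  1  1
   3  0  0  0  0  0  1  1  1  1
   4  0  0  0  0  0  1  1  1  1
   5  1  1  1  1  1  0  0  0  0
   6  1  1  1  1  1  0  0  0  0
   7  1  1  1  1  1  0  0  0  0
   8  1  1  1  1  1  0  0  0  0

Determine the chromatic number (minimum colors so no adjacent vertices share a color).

K_{5,4} is bipartite: vertices split into two independent sets of size 5 and 4.
Color one set 0, the other 1. No adjacent vertices share a color.
Chromatic number = 2.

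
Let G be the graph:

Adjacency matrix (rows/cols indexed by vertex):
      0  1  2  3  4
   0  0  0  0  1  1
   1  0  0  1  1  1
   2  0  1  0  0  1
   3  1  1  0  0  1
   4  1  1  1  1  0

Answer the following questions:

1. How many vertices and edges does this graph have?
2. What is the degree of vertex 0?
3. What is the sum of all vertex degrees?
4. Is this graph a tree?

Count: 5 vertices, 7 edges.
Vertex 0 has neighbors [3, 4], degree = 2.
Handshaking lemma: 2 * 7 = 14.
A tree on 5 vertices has 4 edges. This graph has 7 edges (3 extra). Not a tree.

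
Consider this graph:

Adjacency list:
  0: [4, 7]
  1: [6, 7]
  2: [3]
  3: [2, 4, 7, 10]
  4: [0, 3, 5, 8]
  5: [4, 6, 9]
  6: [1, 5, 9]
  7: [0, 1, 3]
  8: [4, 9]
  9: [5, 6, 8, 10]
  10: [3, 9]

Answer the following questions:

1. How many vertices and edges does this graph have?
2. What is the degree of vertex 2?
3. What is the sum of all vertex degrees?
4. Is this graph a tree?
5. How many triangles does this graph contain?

Count: 11 vertices, 15 edges.
Vertex 2 has neighbors [3], degree = 1.
Handshaking lemma: 2 * 15 = 30.
A tree on 11 vertices has 10 edges. This graph has 15 edges (5 extra). Not a tree.
Number of triangles = 1.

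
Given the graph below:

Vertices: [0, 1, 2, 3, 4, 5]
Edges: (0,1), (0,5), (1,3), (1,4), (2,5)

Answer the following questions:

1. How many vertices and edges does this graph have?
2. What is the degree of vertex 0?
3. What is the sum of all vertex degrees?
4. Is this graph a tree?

Count: 6 vertices, 5 edges.
Vertex 0 has neighbors [1, 5], degree = 2.
Handshaking lemma: 2 * 5 = 10.
A graph is a tree iff it is connected and has exactly n-1 edges. This graph is connected (all 6 vertices in one component) and has 6-1 = 5 edges. It is a tree.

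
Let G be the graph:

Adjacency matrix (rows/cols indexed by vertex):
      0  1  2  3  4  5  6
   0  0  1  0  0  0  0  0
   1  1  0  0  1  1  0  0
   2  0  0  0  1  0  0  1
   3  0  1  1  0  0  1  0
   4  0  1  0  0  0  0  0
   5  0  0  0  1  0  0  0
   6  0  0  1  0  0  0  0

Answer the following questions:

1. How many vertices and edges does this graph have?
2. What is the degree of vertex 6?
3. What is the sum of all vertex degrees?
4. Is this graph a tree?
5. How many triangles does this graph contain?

Count: 7 vertices, 6 edges.
Vertex 6 has neighbors [2], degree = 1.
Handshaking lemma: 2 * 6 = 12.
A graph is a tree iff it is connected and has exactly n-1 edges. This graph is connected (all 7 vertices in one component) and has 7-1 = 6 edges. It is a tree.
Number of triangles = 0.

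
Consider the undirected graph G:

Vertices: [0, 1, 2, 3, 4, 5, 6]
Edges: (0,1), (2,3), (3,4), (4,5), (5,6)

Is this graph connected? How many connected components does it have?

Checking connectivity: the graph has 2 connected component(s).
Components: [[0, 1], [2, 3, 4, 5, 6]]. The graph is NOT connected.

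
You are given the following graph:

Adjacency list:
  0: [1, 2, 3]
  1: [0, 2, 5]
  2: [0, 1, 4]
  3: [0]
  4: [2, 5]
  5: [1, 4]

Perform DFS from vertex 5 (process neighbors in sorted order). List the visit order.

DFS from vertex 5 (neighbors processed in ascending order):
Visit order: 5, 1, 0, 2, 4, 3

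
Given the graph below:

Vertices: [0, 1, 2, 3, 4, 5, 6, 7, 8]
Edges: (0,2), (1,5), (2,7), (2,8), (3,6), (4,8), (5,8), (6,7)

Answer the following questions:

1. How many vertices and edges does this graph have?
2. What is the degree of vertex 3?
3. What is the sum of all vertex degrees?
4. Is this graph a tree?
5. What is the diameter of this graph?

Count: 9 vertices, 8 edges.
Vertex 3 has neighbors [6], degree = 1.
Handshaking lemma: 2 * 8 = 16.
A graph is a tree iff it is connected and has exactly n-1 edges. This graph is connected (all 9 vertices in one component) and has 9-1 = 8 edges. It is a tree.
Diameter (longest shortest path) = 6.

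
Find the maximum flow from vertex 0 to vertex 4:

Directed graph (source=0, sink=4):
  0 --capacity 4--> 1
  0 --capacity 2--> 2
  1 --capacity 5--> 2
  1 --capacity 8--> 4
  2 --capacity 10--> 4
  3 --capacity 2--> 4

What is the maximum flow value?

Computing max flow:
  Flow on (0->1): 4/4
  Flow on (0->2): 2/2
  Flow on (1->4): 4/8
  Flow on (2->4): 2/10
Maximum flow = 6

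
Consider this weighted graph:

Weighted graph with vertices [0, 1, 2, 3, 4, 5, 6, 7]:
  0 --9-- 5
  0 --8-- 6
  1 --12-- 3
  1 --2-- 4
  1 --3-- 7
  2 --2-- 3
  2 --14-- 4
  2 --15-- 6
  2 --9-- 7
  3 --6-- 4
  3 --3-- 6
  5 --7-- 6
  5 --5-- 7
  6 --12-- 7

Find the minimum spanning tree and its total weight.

Applying Kruskal's algorithm (sort edges by weight, add if no cycle):
  Add (1,4) w=2
  Add (2,3) w=2
  Add (1,7) w=3
  Add (3,6) w=3
  Add (5,7) w=5
  Add (3,4) w=6
  Skip (5,6) w=7 (creates cycle)
  Add (0,6) w=8
  Skip (0,5) w=9 (creates cycle)
  Skip (2,7) w=9 (creates cycle)
  Skip (1,3) w=12 (creates cycle)
  Skip (6,7) w=12 (creates cycle)
  Skip (2,4) w=14 (creates cycle)
  Skip (2,6) w=15 (creates cycle)
MST weight = 29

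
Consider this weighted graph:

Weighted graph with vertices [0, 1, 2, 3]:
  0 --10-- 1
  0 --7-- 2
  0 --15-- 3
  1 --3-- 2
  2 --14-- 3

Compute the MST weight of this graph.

Applying Kruskal's algorithm (sort edges by weight, add if no cycle):
  Add (1,2) w=3
  Add (0,2) w=7
  Skip (0,1) w=10 (creates cycle)
  Add (2,3) w=14
  Skip (0,3) w=15 (creates cycle)
MST weight = 24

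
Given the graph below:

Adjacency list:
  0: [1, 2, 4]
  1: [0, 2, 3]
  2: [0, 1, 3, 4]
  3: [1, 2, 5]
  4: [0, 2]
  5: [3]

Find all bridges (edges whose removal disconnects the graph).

A bridge is an edge whose removal increases the number of connected components.
Bridges found: (3,5)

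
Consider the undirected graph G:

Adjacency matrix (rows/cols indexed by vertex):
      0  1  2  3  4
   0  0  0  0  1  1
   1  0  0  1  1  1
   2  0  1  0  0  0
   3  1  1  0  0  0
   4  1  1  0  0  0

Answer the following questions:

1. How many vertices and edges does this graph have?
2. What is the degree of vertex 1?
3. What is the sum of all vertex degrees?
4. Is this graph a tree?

Count: 5 vertices, 5 edges.
Vertex 1 has neighbors [2, 3, 4], degree = 3.
Handshaking lemma: 2 * 5 = 10.
A tree on 5 vertices has 4 edges. This graph has 5 edges (1 extra). Not a tree.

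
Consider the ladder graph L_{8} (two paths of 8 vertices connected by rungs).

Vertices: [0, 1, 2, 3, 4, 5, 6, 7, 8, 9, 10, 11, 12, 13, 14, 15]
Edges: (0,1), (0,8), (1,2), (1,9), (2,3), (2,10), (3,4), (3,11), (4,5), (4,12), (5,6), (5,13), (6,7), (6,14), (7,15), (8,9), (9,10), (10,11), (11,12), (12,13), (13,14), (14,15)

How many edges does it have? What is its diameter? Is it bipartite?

Ladder graph L_{8}: 8 rungs + 2 * (8-1) path edges = 8 + 14 = 22 edges.
Diameter = 8.
Ladder graphs are bipartite (alternating coloring along each path).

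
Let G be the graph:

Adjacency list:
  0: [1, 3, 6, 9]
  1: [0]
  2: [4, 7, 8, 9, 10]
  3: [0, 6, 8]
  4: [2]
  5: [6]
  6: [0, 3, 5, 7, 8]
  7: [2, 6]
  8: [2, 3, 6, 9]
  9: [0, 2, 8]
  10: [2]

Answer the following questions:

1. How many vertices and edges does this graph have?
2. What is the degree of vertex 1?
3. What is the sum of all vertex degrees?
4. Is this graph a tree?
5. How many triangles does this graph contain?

Count: 11 vertices, 15 edges.
Vertex 1 has neighbors [0], degree = 1.
Handshaking lemma: 2 * 15 = 30.
A tree on 11 vertices has 10 edges. This graph has 15 edges (5 extra). Not a tree.
Number of triangles = 3.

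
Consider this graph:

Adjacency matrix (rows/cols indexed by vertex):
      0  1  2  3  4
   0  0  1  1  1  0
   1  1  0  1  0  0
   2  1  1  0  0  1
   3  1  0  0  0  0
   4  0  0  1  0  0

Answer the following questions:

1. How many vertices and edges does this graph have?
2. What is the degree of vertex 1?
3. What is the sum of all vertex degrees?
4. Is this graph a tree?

Count: 5 vertices, 5 edges.
Vertex 1 has neighbors [0, 2], degree = 2.
Handshaking lemma: 2 * 5 = 10.
A tree on 5 vertices has 4 edges. This graph has 5 edges (1 extra). Not a tree.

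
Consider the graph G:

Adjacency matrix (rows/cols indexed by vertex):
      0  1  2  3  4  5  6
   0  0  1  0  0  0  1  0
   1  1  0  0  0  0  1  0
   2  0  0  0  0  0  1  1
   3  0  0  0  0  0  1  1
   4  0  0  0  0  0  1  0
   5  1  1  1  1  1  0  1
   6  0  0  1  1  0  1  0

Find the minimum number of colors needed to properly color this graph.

The graph has a maximum clique of size 3 (lower bound on chromatic number).
A valid 3-coloring: {0: 1, 1: 2, 2: 2, 3: 2, 4: 1, 5: 0, 6: 1}.
Chromatic number = 3.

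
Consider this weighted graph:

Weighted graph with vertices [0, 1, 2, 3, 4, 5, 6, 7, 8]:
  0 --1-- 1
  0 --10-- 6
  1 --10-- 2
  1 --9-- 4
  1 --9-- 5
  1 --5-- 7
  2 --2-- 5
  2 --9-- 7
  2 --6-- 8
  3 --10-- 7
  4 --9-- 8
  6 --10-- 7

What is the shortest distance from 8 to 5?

Using Dijkstra's algorithm from vertex 8:
Shortest path: 8 -> 2 -> 5
Total weight: 6 + 2 = 8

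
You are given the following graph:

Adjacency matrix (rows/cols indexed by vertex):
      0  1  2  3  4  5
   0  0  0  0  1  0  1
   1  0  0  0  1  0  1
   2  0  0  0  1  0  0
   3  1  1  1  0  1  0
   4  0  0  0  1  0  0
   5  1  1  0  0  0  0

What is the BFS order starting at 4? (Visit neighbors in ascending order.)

BFS from vertex 4 (neighbors processed in ascending order):
Visit order: 4, 3, 0, 1, 2, 5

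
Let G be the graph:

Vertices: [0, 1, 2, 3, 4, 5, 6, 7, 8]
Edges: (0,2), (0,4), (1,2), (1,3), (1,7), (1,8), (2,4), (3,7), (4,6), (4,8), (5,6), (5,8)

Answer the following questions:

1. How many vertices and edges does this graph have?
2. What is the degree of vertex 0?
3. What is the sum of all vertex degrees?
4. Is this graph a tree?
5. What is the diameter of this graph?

Count: 9 vertices, 12 edges.
Vertex 0 has neighbors [2, 4], degree = 2.
Handshaking lemma: 2 * 12 = 24.
A tree on 9 vertices has 8 edges. This graph has 12 edges (4 extra). Not a tree.
Diameter (longest shortest path) = 4.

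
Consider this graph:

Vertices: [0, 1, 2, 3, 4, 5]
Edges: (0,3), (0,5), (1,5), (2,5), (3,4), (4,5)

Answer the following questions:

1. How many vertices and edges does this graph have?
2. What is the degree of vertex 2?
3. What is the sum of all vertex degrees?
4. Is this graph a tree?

Count: 6 vertices, 6 edges.
Vertex 2 has neighbors [5], degree = 1.
Handshaking lemma: 2 * 6 = 12.
A tree on 6 vertices has 5 edges. This graph has 6 edges (1 extra). Not a tree.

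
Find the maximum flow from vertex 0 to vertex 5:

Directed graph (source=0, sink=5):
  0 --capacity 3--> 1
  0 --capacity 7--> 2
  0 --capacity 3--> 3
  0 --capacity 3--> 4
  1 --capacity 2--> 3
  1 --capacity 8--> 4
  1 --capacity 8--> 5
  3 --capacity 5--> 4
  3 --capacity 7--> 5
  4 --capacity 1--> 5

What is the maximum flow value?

Computing max flow:
  Flow on (0->1): 3/3
  Flow on (0->3): 3/3
  Flow on (0->4): 1/3
  Flow on (1->5): 3/8
  Flow on (3->5): 3/7
  Flow on (4->5): 1/1
Maximum flow = 7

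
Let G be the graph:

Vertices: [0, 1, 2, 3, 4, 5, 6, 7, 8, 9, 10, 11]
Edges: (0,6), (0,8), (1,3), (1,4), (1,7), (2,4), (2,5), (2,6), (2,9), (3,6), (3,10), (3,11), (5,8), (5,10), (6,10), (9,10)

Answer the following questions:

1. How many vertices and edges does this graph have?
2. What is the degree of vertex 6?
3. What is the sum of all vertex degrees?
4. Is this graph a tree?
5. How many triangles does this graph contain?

Count: 12 vertices, 16 edges.
Vertex 6 has neighbors [0, 2, 3, 10], degree = 4.
Handshaking lemma: 2 * 16 = 32.
A tree on 12 vertices has 11 edges. This graph has 16 edges (5 extra). Not a tree.
Number of triangles = 1.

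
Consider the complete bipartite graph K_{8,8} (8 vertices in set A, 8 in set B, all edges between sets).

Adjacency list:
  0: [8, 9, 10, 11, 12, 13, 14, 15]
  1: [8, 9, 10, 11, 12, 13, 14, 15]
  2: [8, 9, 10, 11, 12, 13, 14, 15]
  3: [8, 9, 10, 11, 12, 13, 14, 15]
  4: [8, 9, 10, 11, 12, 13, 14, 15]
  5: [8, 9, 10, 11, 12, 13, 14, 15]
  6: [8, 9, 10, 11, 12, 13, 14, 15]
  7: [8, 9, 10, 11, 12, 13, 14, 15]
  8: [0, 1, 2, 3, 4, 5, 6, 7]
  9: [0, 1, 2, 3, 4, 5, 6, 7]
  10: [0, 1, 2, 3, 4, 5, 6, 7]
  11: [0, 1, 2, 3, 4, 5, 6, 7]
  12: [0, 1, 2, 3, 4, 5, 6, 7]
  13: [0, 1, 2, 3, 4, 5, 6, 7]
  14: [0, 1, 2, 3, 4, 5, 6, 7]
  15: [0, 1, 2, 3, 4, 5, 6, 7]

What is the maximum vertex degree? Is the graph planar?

Set-A vertices have degree 8; set-B vertices have degree 8. Maximum degree = max(8,8) = 8.
K_{8,8} contains K_{3,3} as a subgraph (since both sides have >= 3 vertices); by Kuratowski's theorem it is not planar.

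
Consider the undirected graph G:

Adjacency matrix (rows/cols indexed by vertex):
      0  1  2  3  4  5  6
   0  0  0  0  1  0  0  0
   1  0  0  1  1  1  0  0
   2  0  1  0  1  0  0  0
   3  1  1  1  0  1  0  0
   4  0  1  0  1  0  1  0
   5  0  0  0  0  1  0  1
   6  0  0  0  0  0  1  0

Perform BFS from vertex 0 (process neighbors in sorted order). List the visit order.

BFS from vertex 0 (neighbors processed in ascending order):
Visit order: 0, 3, 1, 2, 4, 5, 6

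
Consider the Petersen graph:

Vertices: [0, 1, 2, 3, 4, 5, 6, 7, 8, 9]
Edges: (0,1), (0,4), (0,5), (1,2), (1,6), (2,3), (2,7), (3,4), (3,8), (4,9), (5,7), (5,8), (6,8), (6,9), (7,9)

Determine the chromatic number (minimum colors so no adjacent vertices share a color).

The Petersen graph contains odd cycles (e.g. the outer 5-cycle), so chi >= 3.
A proper 3-coloring exists (it is a well-known 3-chromatic graph).
Chromatic number = 3.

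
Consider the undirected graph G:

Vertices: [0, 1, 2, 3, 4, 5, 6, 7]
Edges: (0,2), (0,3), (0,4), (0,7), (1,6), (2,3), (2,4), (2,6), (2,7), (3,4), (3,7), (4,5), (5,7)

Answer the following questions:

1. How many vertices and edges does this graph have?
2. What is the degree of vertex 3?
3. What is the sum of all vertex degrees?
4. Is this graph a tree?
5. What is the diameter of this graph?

Count: 8 vertices, 13 edges.
Vertex 3 has neighbors [0, 2, 4, 7], degree = 4.
Handshaking lemma: 2 * 13 = 26.
A tree on 8 vertices has 7 edges. This graph has 13 edges (6 extra). Not a tree.
Diameter (longest shortest path) = 4.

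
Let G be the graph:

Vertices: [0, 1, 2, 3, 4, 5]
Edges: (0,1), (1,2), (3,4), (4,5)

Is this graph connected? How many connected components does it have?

Checking connectivity: the graph has 2 connected component(s).
Components: [[0, 1, 2], [3, 4, 5]]. The graph is NOT connected.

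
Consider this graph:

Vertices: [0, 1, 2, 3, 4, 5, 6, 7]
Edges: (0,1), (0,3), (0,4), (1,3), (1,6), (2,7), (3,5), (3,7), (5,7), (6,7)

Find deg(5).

Vertex 5 has neighbors [3, 7], so deg(5) = 2.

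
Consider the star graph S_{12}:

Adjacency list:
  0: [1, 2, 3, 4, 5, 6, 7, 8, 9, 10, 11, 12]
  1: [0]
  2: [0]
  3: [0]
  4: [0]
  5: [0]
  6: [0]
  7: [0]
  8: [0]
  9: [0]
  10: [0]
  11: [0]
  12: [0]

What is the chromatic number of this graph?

S_{12} has one hub adjacent to 12 leaves; leaves are pairwise non-adjacent.
Color the hub 0 and every leaf 1.
Chromatic number = 2.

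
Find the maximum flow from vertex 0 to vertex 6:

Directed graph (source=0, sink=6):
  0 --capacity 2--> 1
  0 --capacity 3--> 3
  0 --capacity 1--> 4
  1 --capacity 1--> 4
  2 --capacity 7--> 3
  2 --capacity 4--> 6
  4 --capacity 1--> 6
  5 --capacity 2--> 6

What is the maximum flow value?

Computing max flow:
  Flow on (0->1): 1/2
  Flow on (1->4): 1/1
  Flow on (4->6): 1/1
Maximum flow = 1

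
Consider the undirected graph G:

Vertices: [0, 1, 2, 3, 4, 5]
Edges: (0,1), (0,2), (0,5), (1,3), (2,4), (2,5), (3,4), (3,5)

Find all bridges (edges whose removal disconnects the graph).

No bridges found. The graph is 2-edge-connected (no single edge removal disconnects it).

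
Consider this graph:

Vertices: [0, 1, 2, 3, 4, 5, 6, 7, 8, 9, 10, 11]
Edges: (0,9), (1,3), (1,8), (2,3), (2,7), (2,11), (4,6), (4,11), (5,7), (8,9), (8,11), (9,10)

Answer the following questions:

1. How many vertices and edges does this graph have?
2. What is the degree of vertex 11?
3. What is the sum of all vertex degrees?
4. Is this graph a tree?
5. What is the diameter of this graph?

Count: 12 vertices, 12 edges.
Vertex 11 has neighbors [2, 4, 8], degree = 3.
Handshaking lemma: 2 * 12 = 24.
A tree on 12 vertices has 11 edges. This graph has 12 edges (1 extra). Not a tree.
Diameter (longest shortest path) = 6.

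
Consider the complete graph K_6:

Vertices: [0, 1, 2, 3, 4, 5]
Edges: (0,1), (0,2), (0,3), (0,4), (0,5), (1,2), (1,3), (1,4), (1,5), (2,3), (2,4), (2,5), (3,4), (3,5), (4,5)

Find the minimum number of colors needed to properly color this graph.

In K_6, every vertex is adjacent to every other vertex.
Each vertex needs a unique color.
Chromatic number = 6.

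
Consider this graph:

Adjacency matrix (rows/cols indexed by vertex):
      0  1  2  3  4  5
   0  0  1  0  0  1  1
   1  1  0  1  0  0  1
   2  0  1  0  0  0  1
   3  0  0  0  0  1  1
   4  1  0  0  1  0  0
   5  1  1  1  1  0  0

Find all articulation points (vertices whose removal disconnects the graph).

No articulation points. The graph is biconnected.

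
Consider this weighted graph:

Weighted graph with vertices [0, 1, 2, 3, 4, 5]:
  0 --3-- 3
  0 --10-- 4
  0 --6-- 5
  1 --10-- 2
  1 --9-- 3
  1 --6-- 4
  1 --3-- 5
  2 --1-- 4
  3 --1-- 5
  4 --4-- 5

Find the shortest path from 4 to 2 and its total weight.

Using Dijkstra's algorithm from vertex 4:
Shortest path: 4 -> 2
Total weight: 1 = 1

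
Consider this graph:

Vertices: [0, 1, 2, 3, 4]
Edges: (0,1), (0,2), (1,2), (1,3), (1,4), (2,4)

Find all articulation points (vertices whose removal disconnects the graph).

An articulation point is a vertex whose removal disconnects the graph.
Articulation points: [1]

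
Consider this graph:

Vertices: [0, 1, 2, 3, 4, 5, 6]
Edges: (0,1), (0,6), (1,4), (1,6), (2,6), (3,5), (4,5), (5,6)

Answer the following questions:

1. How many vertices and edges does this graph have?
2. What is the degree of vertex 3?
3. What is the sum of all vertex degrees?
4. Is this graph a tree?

Count: 7 vertices, 8 edges.
Vertex 3 has neighbors [5], degree = 1.
Handshaking lemma: 2 * 8 = 16.
A tree on 7 vertices has 6 edges. This graph has 8 edges (2 extra). Not a tree.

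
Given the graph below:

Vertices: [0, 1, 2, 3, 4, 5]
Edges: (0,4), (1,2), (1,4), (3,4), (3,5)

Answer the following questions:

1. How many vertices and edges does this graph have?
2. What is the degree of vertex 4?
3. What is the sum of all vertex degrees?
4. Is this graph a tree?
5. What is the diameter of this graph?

Count: 6 vertices, 5 edges.
Vertex 4 has neighbors [0, 1, 3], degree = 3.
Handshaking lemma: 2 * 5 = 10.
A graph is a tree iff it is connected and has exactly n-1 edges. This graph is connected (all 6 vertices in one component) and has 6-1 = 5 edges. It is a tree.
Diameter (longest shortest path) = 4.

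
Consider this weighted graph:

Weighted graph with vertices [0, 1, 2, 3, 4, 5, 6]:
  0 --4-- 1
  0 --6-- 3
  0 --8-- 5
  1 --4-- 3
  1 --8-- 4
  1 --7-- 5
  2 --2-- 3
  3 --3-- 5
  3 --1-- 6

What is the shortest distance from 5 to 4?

Using Dijkstra's algorithm from vertex 5:
Shortest path: 5 -> 1 -> 4
Total weight: 7 + 8 = 15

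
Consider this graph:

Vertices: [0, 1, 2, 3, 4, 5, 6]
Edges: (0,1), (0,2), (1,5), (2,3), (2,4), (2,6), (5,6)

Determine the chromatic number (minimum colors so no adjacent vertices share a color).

The graph has a maximum clique of size 2 (lower bound on chromatic number).
A valid 3-coloring: {0: 1, 1: 0, 2: 0, 3: 1, 4: 1, 5: 1, 6: 2}.
No proper 2-coloring exists (verified by exhaustive search).
Chromatic number = 3.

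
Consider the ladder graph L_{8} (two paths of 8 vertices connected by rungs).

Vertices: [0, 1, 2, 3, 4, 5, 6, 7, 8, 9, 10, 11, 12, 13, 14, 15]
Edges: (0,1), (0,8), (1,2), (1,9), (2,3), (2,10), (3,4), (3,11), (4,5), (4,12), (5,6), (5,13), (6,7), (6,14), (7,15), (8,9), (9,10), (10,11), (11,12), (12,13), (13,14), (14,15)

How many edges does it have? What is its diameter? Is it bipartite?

Ladder graph L_{8}: 8 rungs + 2 * (8-1) path edges = 8 + 14 = 22 edges.
Diameter = 8.
Ladder graphs are bipartite (alternating coloring along each path).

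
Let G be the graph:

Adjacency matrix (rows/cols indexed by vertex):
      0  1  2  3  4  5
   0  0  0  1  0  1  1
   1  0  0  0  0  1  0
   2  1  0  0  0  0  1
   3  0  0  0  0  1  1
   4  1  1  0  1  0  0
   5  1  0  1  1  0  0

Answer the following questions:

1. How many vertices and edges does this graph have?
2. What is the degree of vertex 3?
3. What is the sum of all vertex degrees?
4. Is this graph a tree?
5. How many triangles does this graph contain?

Count: 6 vertices, 7 edges.
Vertex 3 has neighbors [4, 5], degree = 2.
Handshaking lemma: 2 * 7 = 14.
A tree on 6 vertices has 5 edges. This graph has 7 edges (2 extra). Not a tree.
Number of triangles = 1.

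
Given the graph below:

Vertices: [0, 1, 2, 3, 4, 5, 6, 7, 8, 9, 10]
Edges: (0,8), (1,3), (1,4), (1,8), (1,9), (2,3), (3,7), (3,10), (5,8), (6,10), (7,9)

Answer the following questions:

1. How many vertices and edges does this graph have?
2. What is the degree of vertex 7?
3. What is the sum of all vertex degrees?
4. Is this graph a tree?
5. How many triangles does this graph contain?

Count: 11 vertices, 11 edges.
Vertex 7 has neighbors [3, 9], degree = 2.
Handshaking lemma: 2 * 11 = 22.
A tree on 11 vertices has 10 edges. This graph has 11 edges (1 extra). Not a tree.
Number of triangles = 0.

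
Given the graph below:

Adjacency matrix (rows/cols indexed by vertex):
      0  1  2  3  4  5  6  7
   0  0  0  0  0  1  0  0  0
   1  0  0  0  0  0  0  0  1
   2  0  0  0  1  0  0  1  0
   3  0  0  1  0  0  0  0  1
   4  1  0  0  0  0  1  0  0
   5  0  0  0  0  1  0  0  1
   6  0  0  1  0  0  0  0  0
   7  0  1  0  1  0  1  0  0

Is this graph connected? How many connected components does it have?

Checking connectivity: the graph has 1 connected component(s).
All vertices are reachable from each other. The graph IS connected.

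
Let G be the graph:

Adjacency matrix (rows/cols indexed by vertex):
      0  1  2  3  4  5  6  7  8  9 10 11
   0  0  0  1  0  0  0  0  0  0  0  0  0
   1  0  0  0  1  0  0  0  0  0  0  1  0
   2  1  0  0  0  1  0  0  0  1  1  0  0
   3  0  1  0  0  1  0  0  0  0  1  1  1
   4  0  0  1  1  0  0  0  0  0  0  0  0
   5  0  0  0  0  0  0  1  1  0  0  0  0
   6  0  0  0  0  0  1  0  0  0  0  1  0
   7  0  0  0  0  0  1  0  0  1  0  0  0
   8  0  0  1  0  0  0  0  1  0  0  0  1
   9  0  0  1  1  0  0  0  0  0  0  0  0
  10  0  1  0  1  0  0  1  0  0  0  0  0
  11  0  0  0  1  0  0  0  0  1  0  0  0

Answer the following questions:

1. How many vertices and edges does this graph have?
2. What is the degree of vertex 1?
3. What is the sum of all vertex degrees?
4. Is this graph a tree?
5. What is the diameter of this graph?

Count: 12 vertices, 15 edges.
Vertex 1 has neighbors [3, 10], degree = 2.
Handshaking lemma: 2 * 15 = 30.
A tree on 12 vertices has 11 edges. This graph has 15 edges (4 extra). Not a tree.
Diameter (longest shortest path) = 5.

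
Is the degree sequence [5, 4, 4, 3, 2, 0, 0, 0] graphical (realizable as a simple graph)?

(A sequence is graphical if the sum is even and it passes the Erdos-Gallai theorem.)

Sum of degrees = 18. Sum is even but fails Erdos-Gallai. The sequence is NOT graphical.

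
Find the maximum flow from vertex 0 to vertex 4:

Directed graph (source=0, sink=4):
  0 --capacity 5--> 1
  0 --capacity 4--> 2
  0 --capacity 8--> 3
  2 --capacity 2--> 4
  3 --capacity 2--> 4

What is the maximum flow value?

Computing max flow:
  Flow on (0->2): 2/4
  Flow on (0->3): 2/8
  Flow on (2->4): 2/2
  Flow on (3->4): 2/2
Maximum flow = 4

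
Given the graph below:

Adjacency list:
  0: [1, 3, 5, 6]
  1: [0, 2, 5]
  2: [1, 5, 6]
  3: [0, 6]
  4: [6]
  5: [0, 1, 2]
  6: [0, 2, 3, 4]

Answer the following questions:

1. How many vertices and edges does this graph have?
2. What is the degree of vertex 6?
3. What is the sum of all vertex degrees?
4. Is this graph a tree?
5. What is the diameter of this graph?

Count: 7 vertices, 10 edges.
Vertex 6 has neighbors [0, 2, 3, 4], degree = 4.
Handshaking lemma: 2 * 10 = 20.
A tree on 7 vertices has 6 edges. This graph has 10 edges (4 extra). Not a tree.
Diameter (longest shortest path) = 3.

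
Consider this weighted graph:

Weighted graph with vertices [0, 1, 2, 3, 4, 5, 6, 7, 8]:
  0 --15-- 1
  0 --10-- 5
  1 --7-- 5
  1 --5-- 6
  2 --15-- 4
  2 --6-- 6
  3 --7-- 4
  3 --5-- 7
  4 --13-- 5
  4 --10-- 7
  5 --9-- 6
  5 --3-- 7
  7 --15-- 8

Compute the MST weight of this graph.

Applying Kruskal's algorithm (sort edges by weight, add if no cycle):
  Add (5,7) w=3
  Add (1,6) w=5
  Add (3,7) w=5
  Add (2,6) w=6
  Add (1,5) w=7
  Add (3,4) w=7
  Skip (5,6) w=9 (creates cycle)
  Add (0,5) w=10
  Skip (4,7) w=10 (creates cycle)
  Skip (4,5) w=13 (creates cycle)
  Skip (0,1) w=15 (creates cycle)
  Skip (2,4) w=15 (creates cycle)
  Add (7,8) w=15
MST weight = 58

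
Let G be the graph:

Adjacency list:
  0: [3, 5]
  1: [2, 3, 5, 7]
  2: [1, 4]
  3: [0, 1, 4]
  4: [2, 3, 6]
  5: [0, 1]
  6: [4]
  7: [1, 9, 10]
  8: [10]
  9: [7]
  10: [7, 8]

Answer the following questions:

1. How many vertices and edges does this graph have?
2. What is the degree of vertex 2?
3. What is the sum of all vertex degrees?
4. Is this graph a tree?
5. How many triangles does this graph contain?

Count: 11 vertices, 12 edges.
Vertex 2 has neighbors [1, 4], degree = 2.
Handshaking lemma: 2 * 12 = 24.
A tree on 11 vertices has 10 edges. This graph has 12 edges (2 extra). Not a tree.
Number of triangles = 0.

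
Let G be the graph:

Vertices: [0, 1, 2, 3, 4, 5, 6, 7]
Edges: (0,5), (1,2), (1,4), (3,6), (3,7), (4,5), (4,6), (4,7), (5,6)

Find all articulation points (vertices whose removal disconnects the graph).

An articulation point is a vertex whose removal disconnects the graph.
Articulation points: [1, 4, 5]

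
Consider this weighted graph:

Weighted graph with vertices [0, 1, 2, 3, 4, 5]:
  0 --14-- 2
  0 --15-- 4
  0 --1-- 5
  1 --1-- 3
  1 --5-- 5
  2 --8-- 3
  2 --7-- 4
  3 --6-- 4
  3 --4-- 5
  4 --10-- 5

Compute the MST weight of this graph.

Applying Kruskal's algorithm (sort edges by weight, add if no cycle):
  Add (0,5) w=1
  Add (1,3) w=1
  Add (3,5) w=4
  Skip (1,5) w=5 (creates cycle)
  Add (3,4) w=6
  Add (2,4) w=7
  Skip (2,3) w=8 (creates cycle)
  Skip (4,5) w=10 (creates cycle)
  Skip (0,2) w=14 (creates cycle)
  Skip (0,4) w=15 (creates cycle)
MST weight = 19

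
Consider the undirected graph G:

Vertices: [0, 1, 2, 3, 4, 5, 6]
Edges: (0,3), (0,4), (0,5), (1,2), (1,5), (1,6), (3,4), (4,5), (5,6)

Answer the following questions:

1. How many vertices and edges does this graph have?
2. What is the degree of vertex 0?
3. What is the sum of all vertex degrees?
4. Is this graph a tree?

Count: 7 vertices, 9 edges.
Vertex 0 has neighbors [3, 4, 5], degree = 3.
Handshaking lemma: 2 * 9 = 18.
A tree on 7 vertices has 6 edges. This graph has 9 edges (3 extra). Not a tree.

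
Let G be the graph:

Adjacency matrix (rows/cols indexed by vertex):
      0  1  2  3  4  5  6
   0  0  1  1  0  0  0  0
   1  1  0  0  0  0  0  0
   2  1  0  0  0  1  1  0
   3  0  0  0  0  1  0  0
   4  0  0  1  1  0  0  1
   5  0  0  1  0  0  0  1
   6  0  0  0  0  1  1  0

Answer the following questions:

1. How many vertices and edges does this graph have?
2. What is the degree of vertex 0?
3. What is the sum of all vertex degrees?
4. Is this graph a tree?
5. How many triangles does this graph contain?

Count: 7 vertices, 7 edges.
Vertex 0 has neighbors [1, 2], degree = 2.
Handshaking lemma: 2 * 7 = 14.
A tree on 7 vertices has 6 edges. This graph has 7 edges (1 extra). Not a tree.
Number of triangles = 0.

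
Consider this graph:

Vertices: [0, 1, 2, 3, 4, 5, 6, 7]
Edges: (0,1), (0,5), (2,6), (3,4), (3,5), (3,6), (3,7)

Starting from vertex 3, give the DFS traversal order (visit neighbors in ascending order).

DFS from vertex 3 (neighbors processed in ascending order):
Visit order: 3, 4, 5, 0, 1, 6, 2, 7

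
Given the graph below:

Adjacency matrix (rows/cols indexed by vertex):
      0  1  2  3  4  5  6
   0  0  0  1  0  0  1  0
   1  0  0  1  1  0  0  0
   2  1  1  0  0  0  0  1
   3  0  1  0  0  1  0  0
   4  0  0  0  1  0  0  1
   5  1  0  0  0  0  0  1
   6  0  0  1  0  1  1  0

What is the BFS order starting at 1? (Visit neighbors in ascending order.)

BFS from vertex 1 (neighbors processed in ascending order):
Visit order: 1, 2, 3, 0, 6, 4, 5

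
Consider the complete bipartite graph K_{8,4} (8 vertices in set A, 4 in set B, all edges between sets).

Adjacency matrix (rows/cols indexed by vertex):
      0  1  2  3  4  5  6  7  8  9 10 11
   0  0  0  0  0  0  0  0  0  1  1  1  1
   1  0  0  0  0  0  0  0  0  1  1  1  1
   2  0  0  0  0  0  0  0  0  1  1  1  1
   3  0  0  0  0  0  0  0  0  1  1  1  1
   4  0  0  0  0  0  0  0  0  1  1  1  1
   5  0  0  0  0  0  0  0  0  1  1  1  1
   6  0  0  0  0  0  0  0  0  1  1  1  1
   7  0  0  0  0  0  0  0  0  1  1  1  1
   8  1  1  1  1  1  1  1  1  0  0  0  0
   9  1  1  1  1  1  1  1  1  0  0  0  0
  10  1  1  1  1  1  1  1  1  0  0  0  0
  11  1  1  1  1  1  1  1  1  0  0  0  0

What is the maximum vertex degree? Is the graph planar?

Set-A vertices have degree 4; set-B vertices have degree 8. Maximum degree = max(8,4) = 8.
K_{8,4} contains K_{3,3} as a subgraph (since both sides have >= 3 vertices); by Kuratowski's theorem it is not planar.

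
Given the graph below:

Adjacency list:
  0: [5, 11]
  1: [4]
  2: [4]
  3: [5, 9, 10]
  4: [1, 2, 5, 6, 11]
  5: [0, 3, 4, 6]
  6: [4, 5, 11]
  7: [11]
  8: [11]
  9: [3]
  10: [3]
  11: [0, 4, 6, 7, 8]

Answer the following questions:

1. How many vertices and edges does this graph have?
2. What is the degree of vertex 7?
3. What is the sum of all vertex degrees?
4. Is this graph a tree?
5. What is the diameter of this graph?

Count: 12 vertices, 14 edges.
Vertex 7 has neighbors [11], degree = 1.
Handshaking lemma: 2 * 14 = 28.
A tree on 12 vertices has 11 edges. This graph has 14 edges (3 extra). Not a tree.
Diameter (longest shortest path) = 5.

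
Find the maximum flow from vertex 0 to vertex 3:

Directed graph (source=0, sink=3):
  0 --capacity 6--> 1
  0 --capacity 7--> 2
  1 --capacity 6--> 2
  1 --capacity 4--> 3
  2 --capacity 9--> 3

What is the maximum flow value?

Computing max flow:
  Flow on (0->1): 6/6
  Flow on (0->2): 7/7
  Flow on (1->2): 2/6
  Flow on (1->3): 4/4
  Flow on (2->3): 9/9
Maximum flow = 13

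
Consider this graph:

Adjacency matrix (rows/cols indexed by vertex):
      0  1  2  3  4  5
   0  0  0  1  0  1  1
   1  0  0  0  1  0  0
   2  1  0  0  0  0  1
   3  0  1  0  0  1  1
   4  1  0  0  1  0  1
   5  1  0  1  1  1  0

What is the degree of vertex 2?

Vertex 2 has neighbors [0, 5], so deg(2) = 2.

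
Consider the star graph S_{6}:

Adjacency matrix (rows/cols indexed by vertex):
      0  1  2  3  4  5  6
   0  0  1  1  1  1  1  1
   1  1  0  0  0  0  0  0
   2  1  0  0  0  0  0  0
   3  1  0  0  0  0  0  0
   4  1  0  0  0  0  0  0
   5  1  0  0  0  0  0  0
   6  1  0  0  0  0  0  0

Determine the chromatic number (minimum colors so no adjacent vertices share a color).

S_{6} has one hub adjacent to 6 leaves; leaves are pairwise non-adjacent.
Color the hub 0 and every leaf 1.
Chromatic number = 2.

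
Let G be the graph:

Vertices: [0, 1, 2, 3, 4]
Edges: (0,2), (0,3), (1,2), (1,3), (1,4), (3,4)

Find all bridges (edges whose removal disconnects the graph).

No bridges found. The graph is 2-edge-connected (no single edge removal disconnects it).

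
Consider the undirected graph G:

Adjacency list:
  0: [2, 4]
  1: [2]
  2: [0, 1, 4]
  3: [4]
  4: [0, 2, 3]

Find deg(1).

Vertex 1 has neighbors [2], so deg(1) = 1.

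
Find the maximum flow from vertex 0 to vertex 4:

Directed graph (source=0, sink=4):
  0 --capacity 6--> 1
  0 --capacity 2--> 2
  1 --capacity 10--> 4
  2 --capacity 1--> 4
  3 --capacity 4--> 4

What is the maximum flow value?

Computing max flow:
  Flow on (0->1): 6/6
  Flow on (0->2): 1/2
  Flow on (1->4): 6/10
  Flow on (2->4): 1/1
Maximum flow = 7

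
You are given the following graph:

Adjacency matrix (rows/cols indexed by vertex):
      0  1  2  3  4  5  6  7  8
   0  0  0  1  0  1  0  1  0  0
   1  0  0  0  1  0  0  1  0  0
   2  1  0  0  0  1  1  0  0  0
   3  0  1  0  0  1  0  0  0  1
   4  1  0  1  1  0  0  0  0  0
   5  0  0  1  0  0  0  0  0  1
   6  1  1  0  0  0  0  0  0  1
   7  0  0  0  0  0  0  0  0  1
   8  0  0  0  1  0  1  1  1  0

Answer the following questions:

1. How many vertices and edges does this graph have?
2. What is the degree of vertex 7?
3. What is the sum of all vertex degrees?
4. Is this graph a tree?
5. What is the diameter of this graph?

Count: 9 vertices, 12 edges.
Vertex 7 has neighbors [8], degree = 1.
Handshaking lemma: 2 * 12 = 24.
A tree on 9 vertices has 8 edges. This graph has 12 edges (4 extra). Not a tree.
Diameter (longest shortest path) = 3.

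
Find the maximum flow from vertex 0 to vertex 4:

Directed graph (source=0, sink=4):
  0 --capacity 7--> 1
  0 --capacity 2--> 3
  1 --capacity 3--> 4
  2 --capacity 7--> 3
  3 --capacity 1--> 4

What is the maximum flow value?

Computing max flow:
  Flow on (0->1): 3/7
  Flow on (0->3): 1/2
  Flow on (1->4): 3/3
  Flow on (3->4): 1/1
Maximum flow = 4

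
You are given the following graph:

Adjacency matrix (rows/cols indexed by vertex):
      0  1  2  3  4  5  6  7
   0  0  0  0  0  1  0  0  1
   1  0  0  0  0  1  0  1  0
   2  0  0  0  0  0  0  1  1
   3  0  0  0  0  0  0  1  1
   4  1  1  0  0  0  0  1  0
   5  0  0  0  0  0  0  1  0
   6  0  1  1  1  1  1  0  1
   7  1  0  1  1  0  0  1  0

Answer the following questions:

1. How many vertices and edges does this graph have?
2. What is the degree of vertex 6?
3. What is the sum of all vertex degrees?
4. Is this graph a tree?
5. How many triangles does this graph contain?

Count: 8 vertices, 11 edges.
Vertex 6 has neighbors [1, 2, 3, 4, 5, 7], degree = 6.
Handshaking lemma: 2 * 11 = 22.
A tree on 8 vertices has 7 edges. This graph has 11 edges (4 extra). Not a tree.
Number of triangles = 3.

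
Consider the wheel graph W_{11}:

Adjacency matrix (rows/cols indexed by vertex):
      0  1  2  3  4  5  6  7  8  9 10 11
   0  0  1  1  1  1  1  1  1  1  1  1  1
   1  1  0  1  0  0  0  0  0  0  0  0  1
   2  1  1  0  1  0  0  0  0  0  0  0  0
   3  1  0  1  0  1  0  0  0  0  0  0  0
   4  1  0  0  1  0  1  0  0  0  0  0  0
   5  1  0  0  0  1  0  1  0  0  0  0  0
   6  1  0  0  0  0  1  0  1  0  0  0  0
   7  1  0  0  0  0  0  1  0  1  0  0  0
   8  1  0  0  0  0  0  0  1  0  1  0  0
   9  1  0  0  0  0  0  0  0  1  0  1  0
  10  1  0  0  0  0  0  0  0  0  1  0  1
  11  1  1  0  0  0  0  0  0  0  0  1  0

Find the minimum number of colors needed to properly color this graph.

W_{11} = C_{11} plus a hub adjacent to every cycle vertex.
The outer cycle needs 3 colors (odd cycle); the hub is adjacent to all of them so needs a fresh color.
Chromatic number = 3 + 1 = 4.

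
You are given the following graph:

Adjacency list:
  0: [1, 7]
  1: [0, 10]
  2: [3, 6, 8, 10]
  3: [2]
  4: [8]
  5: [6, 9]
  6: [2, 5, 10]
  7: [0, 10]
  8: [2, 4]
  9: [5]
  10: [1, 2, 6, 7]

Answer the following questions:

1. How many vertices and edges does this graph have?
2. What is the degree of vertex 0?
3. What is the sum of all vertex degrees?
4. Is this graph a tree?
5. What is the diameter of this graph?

Count: 11 vertices, 12 edges.
Vertex 0 has neighbors [1, 7], degree = 2.
Handshaking lemma: 2 * 12 = 24.
A tree on 11 vertices has 10 edges. This graph has 12 edges (2 extra). Not a tree.
Diameter (longest shortest path) = 5.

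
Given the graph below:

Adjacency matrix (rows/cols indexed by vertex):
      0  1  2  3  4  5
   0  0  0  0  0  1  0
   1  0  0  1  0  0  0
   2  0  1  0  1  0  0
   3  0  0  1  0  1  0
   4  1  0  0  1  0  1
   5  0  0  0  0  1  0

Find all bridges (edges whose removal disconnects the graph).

A bridge is an edge whose removal increases the number of connected components.
Bridges found: (0,4), (1,2), (2,3), (3,4), (4,5)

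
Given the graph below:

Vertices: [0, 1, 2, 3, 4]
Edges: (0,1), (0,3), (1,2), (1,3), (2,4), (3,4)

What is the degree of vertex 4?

Vertex 4 has neighbors [2, 3], so deg(4) = 2.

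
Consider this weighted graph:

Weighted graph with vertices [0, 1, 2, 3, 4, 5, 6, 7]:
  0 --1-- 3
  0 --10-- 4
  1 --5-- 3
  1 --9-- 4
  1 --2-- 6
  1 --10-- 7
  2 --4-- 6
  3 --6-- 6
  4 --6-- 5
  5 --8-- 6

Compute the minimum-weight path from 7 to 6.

Using Dijkstra's algorithm from vertex 7:
Shortest path: 7 -> 1 -> 6
Total weight: 10 + 2 = 12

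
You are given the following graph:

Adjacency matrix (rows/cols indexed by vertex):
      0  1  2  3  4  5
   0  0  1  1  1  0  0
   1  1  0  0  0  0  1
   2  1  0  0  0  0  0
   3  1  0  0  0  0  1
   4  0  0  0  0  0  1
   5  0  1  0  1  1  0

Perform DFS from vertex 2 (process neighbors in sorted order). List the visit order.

DFS from vertex 2 (neighbors processed in ascending order):
Visit order: 2, 0, 1, 5, 3, 4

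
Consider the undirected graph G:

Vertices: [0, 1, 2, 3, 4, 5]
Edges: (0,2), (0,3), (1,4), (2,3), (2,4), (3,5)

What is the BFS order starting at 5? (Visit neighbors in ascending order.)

BFS from vertex 5 (neighbors processed in ascending order):
Visit order: 5, 3, 0, 2, 4, 1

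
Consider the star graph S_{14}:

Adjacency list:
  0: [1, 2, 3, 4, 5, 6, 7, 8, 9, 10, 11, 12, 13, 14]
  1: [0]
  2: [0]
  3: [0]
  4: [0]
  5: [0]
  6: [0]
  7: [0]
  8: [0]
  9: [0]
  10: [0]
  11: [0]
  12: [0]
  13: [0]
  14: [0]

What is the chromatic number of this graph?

S_{14} has one hub adjacent to 14 leaves; leaves are pairwise non-adjacent.
Color the hub 0 and every leaf 1.
Chromatic number = 2.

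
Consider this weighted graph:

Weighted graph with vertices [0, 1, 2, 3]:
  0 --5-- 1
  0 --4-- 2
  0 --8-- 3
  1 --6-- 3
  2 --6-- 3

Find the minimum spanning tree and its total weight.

Applying Kruskal's algorithm (sort edges by weight, add if no cycle):
  Add (0,2) w=4
  Add (0,1) w=5
  Add (1,3) w=6
  Skip (2,3) w=6 (creates cycle)
  Skip (0,3) w=8 (creates cycle)
MST weight = 15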